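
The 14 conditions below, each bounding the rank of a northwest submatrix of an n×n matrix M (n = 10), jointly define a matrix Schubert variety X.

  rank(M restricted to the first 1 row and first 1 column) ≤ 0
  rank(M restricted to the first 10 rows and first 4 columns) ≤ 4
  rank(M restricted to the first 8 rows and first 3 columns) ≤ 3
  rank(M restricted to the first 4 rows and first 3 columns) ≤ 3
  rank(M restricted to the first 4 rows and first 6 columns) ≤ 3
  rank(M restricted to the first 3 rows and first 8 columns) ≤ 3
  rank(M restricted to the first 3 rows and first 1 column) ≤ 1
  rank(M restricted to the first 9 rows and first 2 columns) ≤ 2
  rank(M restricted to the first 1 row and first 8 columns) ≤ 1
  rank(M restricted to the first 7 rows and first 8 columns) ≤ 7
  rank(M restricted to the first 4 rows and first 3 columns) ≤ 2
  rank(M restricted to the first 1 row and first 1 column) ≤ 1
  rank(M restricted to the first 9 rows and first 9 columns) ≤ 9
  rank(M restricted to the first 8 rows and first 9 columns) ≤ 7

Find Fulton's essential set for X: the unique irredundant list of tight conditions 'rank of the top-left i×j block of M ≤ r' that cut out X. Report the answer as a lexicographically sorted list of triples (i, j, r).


Reconstructing r_w from the 14 given conditions:

  R[1]: 0, 1, 1, 1, 1, 1, 1, 1, 1, 1
  R[2]: 1, 2, 2, 2, 2, 2, 2, 2, 2, 2
  R[3]: 1, 2, 2, 3, 3, 3, 3, 3, 3, 3
  R[4]: 1, 2, 2, 3, 3, 3, 4, 4, 4, 4
  R[5]: 1, 2, 3, 4, 4, 4, 5, 5, 5, 5
  R[6]: 1, 2, 3, 4, 5, 5, 6, 6, 6, 6
  R[7]: 1, 2, 3, 4, 5, 6, 7, 7, 7, 7
  R[8]: 1, 2, 3, 4, 5, 6, 7, 7, 7, 8
  R[9]: 1, 2, 3, 4, 5, 6, 7, 8, 8, 9
  R[10]: 1, 2, 3, 4, 5, 6, 7, 8, 9, 10

reading off 1-entries of Δ²R: w = (2, 1, 4, 7, 3, 5, 6, 10, 8, 9).

4 SE-corners of the 7-cell Rothe diagram give Ess(w):

[(1, 1, 0), (4, 3, 2), (4, 6, 3), (8, 9, 7)]


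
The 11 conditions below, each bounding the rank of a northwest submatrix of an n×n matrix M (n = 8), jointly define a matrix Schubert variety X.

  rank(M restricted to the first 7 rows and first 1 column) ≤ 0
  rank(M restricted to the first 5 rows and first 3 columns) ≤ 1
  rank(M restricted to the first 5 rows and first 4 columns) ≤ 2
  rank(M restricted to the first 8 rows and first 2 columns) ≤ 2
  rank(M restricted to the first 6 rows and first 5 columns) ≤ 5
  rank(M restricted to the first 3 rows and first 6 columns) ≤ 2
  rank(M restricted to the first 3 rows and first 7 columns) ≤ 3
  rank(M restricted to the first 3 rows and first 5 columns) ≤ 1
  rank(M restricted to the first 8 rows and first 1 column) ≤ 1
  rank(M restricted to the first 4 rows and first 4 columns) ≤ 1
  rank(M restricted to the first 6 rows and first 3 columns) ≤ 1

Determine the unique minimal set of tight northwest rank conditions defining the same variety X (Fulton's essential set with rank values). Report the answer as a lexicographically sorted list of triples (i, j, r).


Computing R[i][j] = min implied NW-rank bound (n=8, 11 conditions):

  0 1 1 1 1 1 1 1
  0 1 1 1 1 2 2 2
  0 1 1 1 1 2 3 3
  0 1 1 1 2 3 4 4
  0 1 1 2 3 4 5 5
  0 1 1 2 3 4 5 6
  0 1 2 3 4 5 6 7
  1 2 3 4 5 6 7 8

hence w(1..8) = (2, 6, 7, 5, 4, 8, 3, 1).

D(w) has 17 cells with 4 SE-corners; essential set:

[(3, 5, 1), (4, 4, 1), (6, 3, 1), (7, 1, 0)]


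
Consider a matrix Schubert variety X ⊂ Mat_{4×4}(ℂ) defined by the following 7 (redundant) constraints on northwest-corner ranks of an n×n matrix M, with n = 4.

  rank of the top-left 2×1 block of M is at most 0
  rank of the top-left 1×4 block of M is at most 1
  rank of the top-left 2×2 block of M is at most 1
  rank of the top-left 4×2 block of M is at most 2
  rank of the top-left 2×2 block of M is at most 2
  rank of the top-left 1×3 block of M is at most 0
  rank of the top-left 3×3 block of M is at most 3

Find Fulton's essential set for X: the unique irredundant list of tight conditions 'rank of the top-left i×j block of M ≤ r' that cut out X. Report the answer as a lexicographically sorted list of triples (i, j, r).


Computing R[i][j] = min implied NW-rank bound (n=4, 7 conditions):

  R[1]: 0 | 0 | 0 | 1
  R[2]: 0 | 1 | 1 | 2
  R[3]: 1 | 2 | 2 | 3
  R[4]: 1 | 2 | 3 | 4

hence w(1..4) = (4, 2, 1, 3).

D(w) has 4 cells with 2 SE-corners; essential set:

[(1, 3, 0), (2, 1, 0)]


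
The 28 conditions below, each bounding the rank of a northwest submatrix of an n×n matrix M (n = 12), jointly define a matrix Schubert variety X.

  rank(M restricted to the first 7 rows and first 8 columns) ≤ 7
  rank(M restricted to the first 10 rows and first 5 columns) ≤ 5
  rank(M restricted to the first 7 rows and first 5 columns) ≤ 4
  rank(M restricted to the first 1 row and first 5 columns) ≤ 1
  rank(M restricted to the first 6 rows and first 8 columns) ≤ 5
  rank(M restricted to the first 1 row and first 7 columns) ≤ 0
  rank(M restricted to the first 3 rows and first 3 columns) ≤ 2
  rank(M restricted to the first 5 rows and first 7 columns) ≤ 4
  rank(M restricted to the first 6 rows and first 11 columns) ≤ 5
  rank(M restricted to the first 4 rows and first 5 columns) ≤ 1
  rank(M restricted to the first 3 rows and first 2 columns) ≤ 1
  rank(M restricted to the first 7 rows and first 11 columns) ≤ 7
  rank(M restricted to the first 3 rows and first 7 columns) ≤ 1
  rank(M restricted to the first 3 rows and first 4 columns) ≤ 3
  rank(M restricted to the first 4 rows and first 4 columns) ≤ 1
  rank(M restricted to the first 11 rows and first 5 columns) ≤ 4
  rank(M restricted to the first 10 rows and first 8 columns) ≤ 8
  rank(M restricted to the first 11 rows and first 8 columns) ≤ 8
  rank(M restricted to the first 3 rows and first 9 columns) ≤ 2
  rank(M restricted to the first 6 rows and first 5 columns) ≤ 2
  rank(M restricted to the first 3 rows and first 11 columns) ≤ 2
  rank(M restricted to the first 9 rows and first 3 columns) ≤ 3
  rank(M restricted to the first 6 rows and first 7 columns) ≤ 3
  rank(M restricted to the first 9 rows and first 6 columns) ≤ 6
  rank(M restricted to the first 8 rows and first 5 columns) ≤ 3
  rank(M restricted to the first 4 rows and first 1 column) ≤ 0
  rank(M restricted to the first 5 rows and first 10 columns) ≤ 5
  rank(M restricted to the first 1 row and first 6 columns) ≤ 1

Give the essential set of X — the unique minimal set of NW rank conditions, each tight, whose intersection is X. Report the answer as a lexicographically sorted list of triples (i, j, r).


The tightest implied rank at each (i,j), from the 28 conditions:

  i=1: 0, 0, 0, 0, 0, 0, 0, 1, 1, 1, 1, 1
  i=2: 0, 1, 1, 1, 1, 1, 1, 2, 2, 2, 2, 2
  i=3: 0, 1, 1, 1, 1, 1, 1, 2, 2, 2, 2, 3
  i=4: 0, 1, 1, 1, 1, 2, 2, 3, 3, 3, 3, 4
  i=5: 1, 2, 2, 2, 2, 3, 3, 4, 4, 4, 4, 5
  i=6: 1, 2, 2, 2, 2, 3, 3, 4, 5, 5, 5, 6
  i=7: 1, 2, 3, 3, 3, 4, 4, 5, 6, 6, 6, 7
  i=8: 1, 2, 3, 3, 3, 4, 5, 6, 7, 7, 7, 8
  i=9: 1, 2, 3, 4, 4, 5, 6, 7, 8, 8, 8, 9
  i=10: 1, 2, 3, 4, 4, 5, 6, 7, 8, 9, 9, 10
  i=11: 1, 2, 3, 4, 4, 5, 6, 7, 8, 9, 10, 11
  i=12: 1, 2, 3, 4, 5, 6, 7, 8, 9, 10, 11, 12

hence w(1..12) = (8, 2, 12, 6, 1, 9, 3, 7, 4, 10, 11, 5).

ℓ(w)=29; the 9 essential cells (i,j,r):

[(1, 7, 0), (3, 7, 1), (3, 11, 2), (4, 1, 0), (4, 5, 1), (6, 5, 2), (6, 7, 3), (8, 5, 3), (11, 5, 4)]


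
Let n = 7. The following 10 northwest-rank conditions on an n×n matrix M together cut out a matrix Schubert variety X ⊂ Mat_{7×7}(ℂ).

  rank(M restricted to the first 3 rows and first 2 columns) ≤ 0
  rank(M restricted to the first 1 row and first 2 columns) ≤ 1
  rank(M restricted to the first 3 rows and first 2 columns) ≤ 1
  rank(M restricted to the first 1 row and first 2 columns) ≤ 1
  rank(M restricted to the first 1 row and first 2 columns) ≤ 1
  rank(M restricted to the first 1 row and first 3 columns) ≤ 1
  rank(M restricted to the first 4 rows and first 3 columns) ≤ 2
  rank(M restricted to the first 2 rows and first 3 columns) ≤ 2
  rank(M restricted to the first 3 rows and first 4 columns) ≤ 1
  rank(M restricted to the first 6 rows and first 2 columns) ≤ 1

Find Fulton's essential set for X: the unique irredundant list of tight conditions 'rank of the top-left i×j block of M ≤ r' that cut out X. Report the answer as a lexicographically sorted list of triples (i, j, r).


Rank table r_w(7×7) implied by the 10 constraints:

  0  0  1  1  1  1  1
  0  0  1  1  2  2  2
  0  0  1  1  2  3  3
  1  1  2  2  3  4  4
  1  1  2  3  4  5  5
  1  1  2  3  4  5  6
  1  2  3  4  5  6  7

so w = (3, 5, 6, 1, 4, 7, 2).

Rothe diagram D(w) (10 cells), 3 SE-corners (essential conditions):

[(3, 2, 0), (3, 4, 1), (6, 2, 1)]


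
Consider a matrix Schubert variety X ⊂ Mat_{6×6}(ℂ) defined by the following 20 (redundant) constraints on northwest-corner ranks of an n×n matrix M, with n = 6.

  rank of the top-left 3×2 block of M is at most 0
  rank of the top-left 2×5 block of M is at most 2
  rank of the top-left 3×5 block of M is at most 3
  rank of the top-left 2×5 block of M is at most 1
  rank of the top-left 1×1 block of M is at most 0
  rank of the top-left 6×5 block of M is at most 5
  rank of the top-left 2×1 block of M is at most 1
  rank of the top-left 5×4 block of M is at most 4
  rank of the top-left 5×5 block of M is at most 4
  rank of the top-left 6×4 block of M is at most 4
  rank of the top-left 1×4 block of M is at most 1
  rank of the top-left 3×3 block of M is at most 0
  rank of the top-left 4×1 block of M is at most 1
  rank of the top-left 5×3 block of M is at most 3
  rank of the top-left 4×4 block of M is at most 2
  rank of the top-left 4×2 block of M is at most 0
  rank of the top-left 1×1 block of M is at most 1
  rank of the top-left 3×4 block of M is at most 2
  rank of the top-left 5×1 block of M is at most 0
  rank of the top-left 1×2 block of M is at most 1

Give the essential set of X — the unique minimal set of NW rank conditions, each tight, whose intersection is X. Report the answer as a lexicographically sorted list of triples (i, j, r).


The tightest implied rank at each (i,j), from the 20 conditions:

  i=1: 0 0 0 1 1 1
  i=2: 0 0 0 1 1 2
  i=3: 0 0 0 1 2 3
  i=4: 0 0 1 2 3 4
  i=5: 0 1 2 3 4 5
  i=6: 1 2 3 4 5 6

hence w(1..6) = (4, 6, 5, 3, 2, 1).

ℓ(w)=13; the 4 essential cells (i,j,r):

[(2, 5, 1), (3, 3, 0), (4, 2, 0), (5, 1, 0)]


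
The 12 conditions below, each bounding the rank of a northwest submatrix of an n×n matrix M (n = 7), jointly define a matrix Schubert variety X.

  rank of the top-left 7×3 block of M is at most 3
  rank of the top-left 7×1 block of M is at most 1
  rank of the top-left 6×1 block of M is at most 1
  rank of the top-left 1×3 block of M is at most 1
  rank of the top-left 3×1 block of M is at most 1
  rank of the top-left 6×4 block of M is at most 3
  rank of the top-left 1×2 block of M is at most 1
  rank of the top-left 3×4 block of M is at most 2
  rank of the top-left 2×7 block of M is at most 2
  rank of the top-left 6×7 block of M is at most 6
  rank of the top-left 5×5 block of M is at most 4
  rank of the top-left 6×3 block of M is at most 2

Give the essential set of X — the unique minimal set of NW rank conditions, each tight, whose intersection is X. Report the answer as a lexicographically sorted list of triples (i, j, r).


Reconstructing r_w from the 12 given conditions:

  row 1: 1 | 1 | 1 | 1 | 1 | 1 | 1
  row 2: 1 | 2 | 2 | 2 | 2 | 2 | 2
  row 3: 1 | 2 | 2 | 2 | 3 | 3 | 3
  row 4: 1 | 2 | 2 | 3 | 4 | 4 | 4
  row 5: 1 | 2 | 2 | 3 | 4 | 5 | 5
  row 6: 1 | 2 | 2 | 3 | 4 | 5 | 6
  row 7: 1 | 2 | 3 | 4 | 5 | 6 | 7

giving w = (1, 2, 5, 4, 6, 7, 3) via Δ²R.

2 SE-corners of the 5-cell Rothe diagram give Ess(w):

[(3, 4, 2), (6, 3, 2)]


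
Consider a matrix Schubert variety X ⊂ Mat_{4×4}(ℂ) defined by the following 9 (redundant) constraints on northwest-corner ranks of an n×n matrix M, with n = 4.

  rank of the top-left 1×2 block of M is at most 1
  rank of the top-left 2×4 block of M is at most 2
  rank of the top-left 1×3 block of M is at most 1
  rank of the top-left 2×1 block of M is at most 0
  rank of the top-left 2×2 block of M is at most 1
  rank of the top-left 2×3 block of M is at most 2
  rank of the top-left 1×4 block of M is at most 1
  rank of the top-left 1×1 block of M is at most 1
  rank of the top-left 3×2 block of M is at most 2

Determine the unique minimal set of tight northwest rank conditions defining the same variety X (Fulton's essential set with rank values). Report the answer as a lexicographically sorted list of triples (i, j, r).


Propagating the 9 rank bounds to every northwest block:

  row 1: 0 1 1 1
  row 2: 0 1 2 2
  row 3: 1 2 3 3
  row 4: 1 2 3 4

the unique w with this rank table is (2, 3, 1, 4).

1 SE-corner of the 2-cell Rothe diagram gives Ess(w):

[(2, 1, 0)]


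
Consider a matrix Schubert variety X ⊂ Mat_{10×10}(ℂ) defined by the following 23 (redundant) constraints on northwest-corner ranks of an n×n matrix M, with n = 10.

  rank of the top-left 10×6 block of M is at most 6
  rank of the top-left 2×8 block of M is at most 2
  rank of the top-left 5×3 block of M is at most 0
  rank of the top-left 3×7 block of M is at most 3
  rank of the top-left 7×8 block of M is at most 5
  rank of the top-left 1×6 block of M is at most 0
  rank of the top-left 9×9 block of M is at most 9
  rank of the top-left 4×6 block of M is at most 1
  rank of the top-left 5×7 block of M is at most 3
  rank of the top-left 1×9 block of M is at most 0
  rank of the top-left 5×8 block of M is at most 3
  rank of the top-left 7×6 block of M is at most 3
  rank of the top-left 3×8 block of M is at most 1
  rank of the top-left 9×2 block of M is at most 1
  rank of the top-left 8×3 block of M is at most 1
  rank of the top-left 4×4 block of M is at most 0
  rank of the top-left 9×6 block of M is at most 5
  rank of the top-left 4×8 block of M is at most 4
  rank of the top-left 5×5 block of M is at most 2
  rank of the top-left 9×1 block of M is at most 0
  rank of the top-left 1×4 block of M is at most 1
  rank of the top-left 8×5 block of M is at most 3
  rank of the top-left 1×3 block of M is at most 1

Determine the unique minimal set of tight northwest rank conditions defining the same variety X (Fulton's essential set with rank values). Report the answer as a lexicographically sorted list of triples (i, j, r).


Rank table r_w(10×10) implied by the 23 constraints:

  i=1: 0, 0, 0, 0, 0, 0, 0, 0, 0, 1
  i=2: 0, 0, 0, 0, 1, 1, 1, 1, 1, 2
  i=3: 0, 0, 0, 0, 1, 1, 1, 1, 2, 3
  i=4: 0, 0, 0, 0, 1, 1, 2, 2, 3, 4
  i=5: 0, 0, 0, 1, 2, 2, 3, 3, 4, 5
  i=6: 0, 1, 1, 2, 3, 3, 4, 4, 5, 6
  i=7: 0, 1, 1, 2, 3, 3, 4, 5, 6, 7
  i=8: 0, 1, 1, 2, 3, 4, 5, 6, 7, 8
  i=9: 0, 1, 2, 3, 4, 5, 6, 7, 8, 9
  i=10: 1, 2, 3, 4, 5, 6, 7, 8, 9, 10

so w = (10, 5, 9, 7, 4, 2, 8, 6, 3, 1).

8 SE-corners of the 35-cell Rothe diagram give Ess(w):

[(1, 9, 0), (3, 8, 1), (4, 4, 0), (4, 6, 1), (5, 3, 0), (7, 6, 3), (8, 3, 1), (9, 1, 0)]


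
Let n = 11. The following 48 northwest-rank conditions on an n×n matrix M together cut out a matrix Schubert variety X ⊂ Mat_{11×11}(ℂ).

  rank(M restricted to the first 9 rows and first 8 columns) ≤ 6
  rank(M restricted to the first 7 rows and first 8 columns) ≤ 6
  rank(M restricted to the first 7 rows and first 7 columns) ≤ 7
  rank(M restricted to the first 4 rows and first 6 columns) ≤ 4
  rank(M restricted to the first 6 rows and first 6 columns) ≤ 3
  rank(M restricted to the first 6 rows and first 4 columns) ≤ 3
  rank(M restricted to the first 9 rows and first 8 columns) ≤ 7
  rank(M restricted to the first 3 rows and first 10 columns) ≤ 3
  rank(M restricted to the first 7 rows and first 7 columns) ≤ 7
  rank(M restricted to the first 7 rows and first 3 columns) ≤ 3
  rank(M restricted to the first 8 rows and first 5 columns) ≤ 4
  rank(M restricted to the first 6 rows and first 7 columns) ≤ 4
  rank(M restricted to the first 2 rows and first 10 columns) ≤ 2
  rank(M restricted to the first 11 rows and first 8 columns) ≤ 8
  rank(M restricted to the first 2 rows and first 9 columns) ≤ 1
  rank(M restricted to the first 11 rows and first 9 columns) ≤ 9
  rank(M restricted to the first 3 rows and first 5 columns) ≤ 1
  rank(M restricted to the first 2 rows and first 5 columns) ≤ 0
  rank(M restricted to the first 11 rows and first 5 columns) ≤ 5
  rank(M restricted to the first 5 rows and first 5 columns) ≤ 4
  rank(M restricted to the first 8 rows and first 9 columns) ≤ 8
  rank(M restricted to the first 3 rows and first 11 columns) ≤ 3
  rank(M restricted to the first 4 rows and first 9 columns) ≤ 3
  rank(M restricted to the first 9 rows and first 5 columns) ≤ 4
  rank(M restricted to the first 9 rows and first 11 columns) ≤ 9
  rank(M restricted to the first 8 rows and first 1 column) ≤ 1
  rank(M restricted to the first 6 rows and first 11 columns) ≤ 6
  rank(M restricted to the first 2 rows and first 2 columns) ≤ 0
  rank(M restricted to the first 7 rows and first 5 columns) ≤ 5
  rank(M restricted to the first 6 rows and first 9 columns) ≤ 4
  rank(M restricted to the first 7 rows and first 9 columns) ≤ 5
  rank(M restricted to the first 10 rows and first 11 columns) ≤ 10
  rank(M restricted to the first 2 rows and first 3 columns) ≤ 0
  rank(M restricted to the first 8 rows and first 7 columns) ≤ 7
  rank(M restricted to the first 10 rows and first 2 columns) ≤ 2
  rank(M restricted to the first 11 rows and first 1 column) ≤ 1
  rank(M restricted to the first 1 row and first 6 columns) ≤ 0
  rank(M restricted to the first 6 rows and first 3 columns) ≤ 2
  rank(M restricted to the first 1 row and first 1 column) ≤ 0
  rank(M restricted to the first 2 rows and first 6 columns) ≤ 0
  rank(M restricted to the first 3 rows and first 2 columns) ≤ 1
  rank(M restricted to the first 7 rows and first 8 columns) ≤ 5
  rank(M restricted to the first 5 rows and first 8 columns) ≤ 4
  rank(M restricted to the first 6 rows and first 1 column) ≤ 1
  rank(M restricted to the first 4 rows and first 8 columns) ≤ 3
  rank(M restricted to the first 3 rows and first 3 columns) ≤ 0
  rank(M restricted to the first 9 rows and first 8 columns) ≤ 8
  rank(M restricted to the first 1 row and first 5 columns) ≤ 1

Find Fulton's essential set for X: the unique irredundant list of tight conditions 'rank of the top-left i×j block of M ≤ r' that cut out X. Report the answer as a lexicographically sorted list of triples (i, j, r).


Recovering R(i,j) via the rank-extension bound from the 48 conditions:

  0 0 0 0 0 0 1 1 1 1 1
  0 0 0 0 0 0 1 1 1 2 2
  0 0 0 1 1 1 2 2 2 3 3
  1 1 1 2 2 2 3 3 3 4 4
  1 2 2 3 3 3 4 4 4 5 5
  1 2 2 3 3 3 4 4 4 5 6
  1 2 3 4 4 4 5 5 5 6 7
  1 2 3 4 4 5 6 6 6 7 8
  1 2 3 4 4 5 6 6 7 8 9
  1 2 3 4 5 6 7 7 8 9 10
  1 2 3 4 5 6 7 8 9 10 11

giving w = (7, 10, 4, 1, 2, 11, 3, 6, 9, 5, 8) via Δ²R.

D(w) has 25 cells with 8 SE-corners; essential set:

[(2, 6, 0), (2, 9, 1), (3, 3, 0), (6, 3, 2), (6, 6, 3), (6, 9, 4), (9, 5, 4), (9, 8, 6)]


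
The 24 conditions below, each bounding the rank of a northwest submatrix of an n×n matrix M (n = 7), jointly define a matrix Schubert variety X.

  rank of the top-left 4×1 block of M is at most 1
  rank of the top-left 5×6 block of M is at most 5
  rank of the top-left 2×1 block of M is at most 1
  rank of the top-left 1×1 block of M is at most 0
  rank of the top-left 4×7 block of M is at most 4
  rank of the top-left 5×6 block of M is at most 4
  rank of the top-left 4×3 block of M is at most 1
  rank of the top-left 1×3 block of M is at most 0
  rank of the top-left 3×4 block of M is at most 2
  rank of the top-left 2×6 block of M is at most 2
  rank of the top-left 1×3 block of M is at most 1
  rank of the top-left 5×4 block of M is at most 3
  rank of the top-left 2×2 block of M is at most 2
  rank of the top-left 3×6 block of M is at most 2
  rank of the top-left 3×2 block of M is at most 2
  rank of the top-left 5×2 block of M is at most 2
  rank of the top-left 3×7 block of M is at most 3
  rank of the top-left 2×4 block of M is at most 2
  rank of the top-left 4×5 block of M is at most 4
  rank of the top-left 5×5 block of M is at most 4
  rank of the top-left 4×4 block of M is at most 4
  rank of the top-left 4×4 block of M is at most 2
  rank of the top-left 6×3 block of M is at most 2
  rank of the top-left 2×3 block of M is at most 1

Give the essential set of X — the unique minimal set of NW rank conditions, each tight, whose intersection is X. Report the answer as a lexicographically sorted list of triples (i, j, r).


Propagating the 24 rank bounds to every northwest block:

  i=1: 0  0  0  1  1  1  1
  i=2: 1  1  1  2  2  2  2
  i=3: 1  1  1  2  2  2  3
  i=4: 1  1  1  2  3  3  4
  i=5: 1  2  2  3  4  4  5
  i=6: 1  2  2  3  4  5  6
  i=7: 1  2  3  4  5  6  7

the unique w with this rank table is (4, 1, 7, 5, 2, 6, 3).

D(w) has 10 cells with 4 SE-corners; essential set:

[(1, 3, 0), (3, 6, 2), (4, 3, 1), (6, 3, 2)]


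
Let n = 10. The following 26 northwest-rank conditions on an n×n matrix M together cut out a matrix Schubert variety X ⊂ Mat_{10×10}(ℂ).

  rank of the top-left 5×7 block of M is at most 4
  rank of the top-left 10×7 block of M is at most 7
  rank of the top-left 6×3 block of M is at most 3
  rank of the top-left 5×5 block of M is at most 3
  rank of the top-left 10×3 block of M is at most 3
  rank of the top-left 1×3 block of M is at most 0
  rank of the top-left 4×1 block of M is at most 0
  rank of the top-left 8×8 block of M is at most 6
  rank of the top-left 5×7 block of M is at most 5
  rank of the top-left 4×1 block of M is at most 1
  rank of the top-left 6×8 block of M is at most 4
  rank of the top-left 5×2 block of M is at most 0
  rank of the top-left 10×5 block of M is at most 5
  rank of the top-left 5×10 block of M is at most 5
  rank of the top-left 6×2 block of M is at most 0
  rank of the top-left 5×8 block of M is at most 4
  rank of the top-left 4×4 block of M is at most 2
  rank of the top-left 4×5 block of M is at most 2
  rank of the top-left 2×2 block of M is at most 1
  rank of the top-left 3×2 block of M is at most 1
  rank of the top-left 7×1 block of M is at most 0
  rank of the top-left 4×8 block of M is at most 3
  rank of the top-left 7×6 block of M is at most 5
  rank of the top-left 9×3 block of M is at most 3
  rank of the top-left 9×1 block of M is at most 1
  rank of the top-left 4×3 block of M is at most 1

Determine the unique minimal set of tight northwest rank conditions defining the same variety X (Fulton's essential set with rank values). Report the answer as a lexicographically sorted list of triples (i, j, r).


The tightest implied rank at each (i,j), from the 26 conditions:

  row 1: 0 | 0 | 0 | 1 | 1 | 1 | 1 | 1 | 1 | 1
  row 2: 0 | 0 | 1 | 2 | 2 | 2 | 2 | 2 | 2 | 2
  row 3: 0 | 0 | 1 | 2 | 2 | 3 | 3 | 3 | 3 | 3
  row 4: 0 | 0 | 1 | 2 | 2 | 3 | 3 | 3 | 4 | 4
  row 5: 0 | 0 | 1 | 2 | 3 | 4 | 4 | 4 | 5 | 5
  row 6: 0 | 0 | 1 | 2 | 3 | 4 | 4 | 4 | 5 | 6
  row 7: 0 | 1 | 2 | 3 | 4 | 5 | 5 | 5 | 6 | 7
  row 8: 1 | 2 | 3 | 4 | 5 | 6 | 6 | 6 | 7 | 8
  row 9: 1 | 2 | 3 | 4 | 5 | 6 | 7 | 7 | 8 | 9
  row 10: 1 | 2 | 3 | 4 | 5 | 6 | 7 | 8 | 9 | 10

hence w(1..10) = (4, 3, 6, 9, 5, 10, 2, 1, 7, 8).

ℓ(w)=20; the 6 essential cells (i,j,r):

[(1, 3, 0), (4, 5, 2), (4, 8, 3), (6, 2, 0), (6, 8, 4), (7, 1, 0)]


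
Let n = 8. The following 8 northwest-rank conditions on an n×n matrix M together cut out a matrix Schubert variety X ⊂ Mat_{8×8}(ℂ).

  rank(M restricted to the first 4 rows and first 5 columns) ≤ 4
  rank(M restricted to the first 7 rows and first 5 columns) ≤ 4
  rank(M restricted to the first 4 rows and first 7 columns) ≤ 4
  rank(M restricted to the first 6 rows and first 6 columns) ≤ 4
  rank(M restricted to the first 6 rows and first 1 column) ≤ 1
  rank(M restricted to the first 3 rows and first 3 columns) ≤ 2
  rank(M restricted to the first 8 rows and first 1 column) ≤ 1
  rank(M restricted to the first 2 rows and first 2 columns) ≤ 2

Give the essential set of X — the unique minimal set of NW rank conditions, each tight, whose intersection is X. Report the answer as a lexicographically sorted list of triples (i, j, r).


Reconstructing r_w from the 8 given conditions:

  R[1]: 1  1  1  1  1  1  1  1
  R[2]: 1  2  2  2  2  2  2  2
  R[3]: 1  2  2  3  3  3  3  3
  R[4]: 1  2  3  4  4  4  4  4
  R[5]: 1  2  3  4  4  4  5  5
  R[6]: 1  2  3  4  4  4  5  6
  R[7]: 1  2  3  4  4  5  6  7
  R[8]: 1  2  3  4  5  6  7  8

the unique w with this rank table is (1, 2, 4, 3, 7, 8, 6, 5).

D(w) has 6 cells with 3 SE-corners; essential set:

[(3, 3, 2), (6, 6, 4), (7, 5, 4)]


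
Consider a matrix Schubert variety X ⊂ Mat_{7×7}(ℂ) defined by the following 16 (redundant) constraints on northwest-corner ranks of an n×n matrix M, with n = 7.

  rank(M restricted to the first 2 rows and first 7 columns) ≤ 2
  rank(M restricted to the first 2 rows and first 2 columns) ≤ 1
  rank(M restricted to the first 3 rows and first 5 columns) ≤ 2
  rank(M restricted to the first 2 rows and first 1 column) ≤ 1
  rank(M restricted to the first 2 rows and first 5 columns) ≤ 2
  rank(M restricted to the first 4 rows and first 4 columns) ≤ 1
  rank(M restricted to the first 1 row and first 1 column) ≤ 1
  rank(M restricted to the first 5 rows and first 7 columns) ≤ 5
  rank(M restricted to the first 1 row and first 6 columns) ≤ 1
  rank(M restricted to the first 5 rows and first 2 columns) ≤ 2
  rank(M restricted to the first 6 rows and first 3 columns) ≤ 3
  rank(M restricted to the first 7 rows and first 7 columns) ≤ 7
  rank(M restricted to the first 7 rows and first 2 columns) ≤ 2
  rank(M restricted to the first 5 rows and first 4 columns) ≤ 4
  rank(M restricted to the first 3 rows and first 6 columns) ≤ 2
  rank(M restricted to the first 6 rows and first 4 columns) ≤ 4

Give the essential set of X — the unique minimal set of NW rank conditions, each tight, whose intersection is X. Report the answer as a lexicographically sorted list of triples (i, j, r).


Recovering R(i,j) via the rank-extension bound from the 16 conditions:

  R[1]: 1 | 1 | 1 | 1 | 1 | 1 | 1
  R[2]: 1 | 1 | 1 | 1 | 2 | 2 | 2
  R[3]: 1 | 1 | 1 | 1 | 2 | 2 | 3
  R[4]: 1 | 1 | 1 | 1 | 2 | 3 | 4
  R[5]: 1 | 2 | 2 | 2 | 3 | 4 | 5
  R[6]: 1 | 2 | 3 | 3 | 4 | 5 | 6
  R[7]: 1 | 2 | 3 | 4 | 5 | 6 | 7

hence w(1..7) = (1, 5, 7, 6, 2, 3, 4).

ℓ(w)=10; the 2 essential cells (i,j,r):

[(3, 6, 2), (4, 4, 1)]


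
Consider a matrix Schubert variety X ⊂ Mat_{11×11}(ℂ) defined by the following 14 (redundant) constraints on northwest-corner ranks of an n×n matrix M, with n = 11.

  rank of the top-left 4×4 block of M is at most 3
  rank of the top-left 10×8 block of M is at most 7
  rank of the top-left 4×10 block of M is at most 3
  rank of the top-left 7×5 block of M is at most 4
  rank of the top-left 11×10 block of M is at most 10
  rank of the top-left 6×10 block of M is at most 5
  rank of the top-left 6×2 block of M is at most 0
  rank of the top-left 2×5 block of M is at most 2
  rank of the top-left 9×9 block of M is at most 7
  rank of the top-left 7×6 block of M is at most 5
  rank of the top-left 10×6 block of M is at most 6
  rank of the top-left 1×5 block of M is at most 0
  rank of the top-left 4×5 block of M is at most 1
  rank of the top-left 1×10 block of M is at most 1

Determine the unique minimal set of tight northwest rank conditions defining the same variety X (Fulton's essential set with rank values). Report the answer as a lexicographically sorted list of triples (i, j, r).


Propagating the 14 rank bounds to every northwest block:

  i=1: 0  0  0  0  0  1  1  1  1  1  1
  i=2: 0  0  1  1  1  2  2  2  2  2  2
  i=3: 0  0  1  1  1  2  3  3  3  3  3
  i=4: 0  0  1  1  1  2  3  3  3  3  4
  i=5: 0  0  1  2  2  3  4  4  4  4  5
  i=6: 0  0  1  2  3  4  5  5  5  5  6
  i=7: 1  1  2  3  4  5  6  6  6  6  7
  i=8: 1  2  3  4  5  6  7  7  7  7  8
  i=9: 1  2  3  4  5  6  7  7  7  8  9
  i=10: 1  2  3  4  5  6  7  7  8  9  10
  i=11: 1  2  3  4  5  6  7  8  9  10  11

the unique w with this rank table is (6, 3, 7, 11, 4, 5, 1, 2, 10, 9, 8).

Rothe diagram D(w) (25 cells), 6 SE-corners (essential conditions):

[(1, 5, 0), (4, 5, 1), (4, 10, 3), (6, 2, 0), (9, 9, 7), (10, 8, 7)]


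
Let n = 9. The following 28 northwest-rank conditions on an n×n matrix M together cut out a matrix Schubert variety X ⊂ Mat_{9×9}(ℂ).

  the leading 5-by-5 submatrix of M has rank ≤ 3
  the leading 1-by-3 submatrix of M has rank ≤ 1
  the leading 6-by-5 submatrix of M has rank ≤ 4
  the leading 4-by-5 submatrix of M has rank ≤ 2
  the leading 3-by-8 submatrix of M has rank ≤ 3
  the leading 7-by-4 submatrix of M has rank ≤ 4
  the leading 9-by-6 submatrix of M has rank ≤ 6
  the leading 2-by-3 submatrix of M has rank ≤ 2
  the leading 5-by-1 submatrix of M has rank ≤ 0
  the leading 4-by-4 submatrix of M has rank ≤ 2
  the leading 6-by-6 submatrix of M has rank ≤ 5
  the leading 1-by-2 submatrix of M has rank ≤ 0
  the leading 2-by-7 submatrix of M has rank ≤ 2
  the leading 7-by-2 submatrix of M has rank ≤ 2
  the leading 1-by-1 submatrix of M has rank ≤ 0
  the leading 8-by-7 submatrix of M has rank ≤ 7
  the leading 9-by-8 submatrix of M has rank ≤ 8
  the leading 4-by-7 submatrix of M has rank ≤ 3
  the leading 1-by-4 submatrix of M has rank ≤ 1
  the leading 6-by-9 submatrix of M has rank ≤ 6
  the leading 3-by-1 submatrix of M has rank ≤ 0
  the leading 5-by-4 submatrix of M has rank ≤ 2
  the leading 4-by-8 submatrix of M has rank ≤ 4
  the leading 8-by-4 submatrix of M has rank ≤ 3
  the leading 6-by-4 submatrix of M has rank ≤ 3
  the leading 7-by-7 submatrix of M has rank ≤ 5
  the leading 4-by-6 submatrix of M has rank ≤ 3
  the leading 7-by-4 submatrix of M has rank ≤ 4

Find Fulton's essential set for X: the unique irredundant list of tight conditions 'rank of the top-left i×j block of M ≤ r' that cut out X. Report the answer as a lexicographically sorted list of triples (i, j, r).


Rank table r_w(9×9) implied by the 28 constraints:

  row 1: 0 | 0 | 1 | 1 | 1 | 1 | 1 | 1 | 1
  row 2: 0 | 1 | 2 | 2 | 2 | 2 | 2 | 2 | 2
  row 3: 0 | 1 | 2 | 2 | 2 | 3 | 3 | 3 | 3
  row 4: 0 | 1 | 2 | 2 | 2 | 3 | 3 | 4 | 4
  row 5: 0 | 1 | 2 | 2 | 3 | 4 | 4 | 5 | 5
  row 6: 1 | 2 | 3 | 3 | 4 | 5 | 5 | 6 | 6
  row 7: 1 | 2 | 3 | 3 | 4 | 5 | 5 | 6 | 7
  row 8: 1 | 2 | 3 | 3 | 4 | 5 | 6 | 7 | 8
  row 9: 1 | 2 | 3 | 4 | 5 | 6 | 7 | 8 | 9

second differences of R give the permutation w = (3, 2, 6, 8, 5, 1, 9, 7, 4).

Fulton essential set (7 of the 15 Rothe cells):

[(1, 2, 0), (4, 5, 2), (4, 7, 3), (5, 1, 0), (5, 4, 2), (7, 7, 5), (8, 4, 3)]


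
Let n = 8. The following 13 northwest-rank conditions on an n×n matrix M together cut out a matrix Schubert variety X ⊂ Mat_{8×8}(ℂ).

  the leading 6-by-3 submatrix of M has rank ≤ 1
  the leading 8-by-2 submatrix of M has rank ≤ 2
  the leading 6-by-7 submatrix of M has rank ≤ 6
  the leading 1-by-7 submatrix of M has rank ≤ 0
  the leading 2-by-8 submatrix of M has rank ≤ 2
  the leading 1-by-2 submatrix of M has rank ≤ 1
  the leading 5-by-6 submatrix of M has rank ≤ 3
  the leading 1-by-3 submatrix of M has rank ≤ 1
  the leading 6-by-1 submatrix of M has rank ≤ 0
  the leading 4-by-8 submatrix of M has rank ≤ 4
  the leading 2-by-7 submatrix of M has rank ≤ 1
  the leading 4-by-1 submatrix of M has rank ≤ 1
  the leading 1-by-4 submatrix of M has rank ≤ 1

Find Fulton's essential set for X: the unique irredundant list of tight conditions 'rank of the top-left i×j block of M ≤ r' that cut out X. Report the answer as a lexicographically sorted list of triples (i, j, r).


Rank table r_w(8×8) implied by the 13 constraints:

  0 0 0 0 0 0 0 1
  0 1 1 1 1 1 1 2
  0 1 1 2 2 2 2 3
  0 1 1 2 3 3 3 4
  0 1 1 2 3 3 4 5
  0 1 1 2 3 4 5 6
  1 2 2 3 4 5 6 7
  1 2 3 4 5 6 7 8

hence w(1..8) = (8, 2, 4, 5, 7, 6, 1, 3).

4 SE-corners of the 17-cell Rothe diagram give Ess(w):

[(1, 7, 0), (5, 6, 3), (6, 1, 0), (6, 3, 1)]


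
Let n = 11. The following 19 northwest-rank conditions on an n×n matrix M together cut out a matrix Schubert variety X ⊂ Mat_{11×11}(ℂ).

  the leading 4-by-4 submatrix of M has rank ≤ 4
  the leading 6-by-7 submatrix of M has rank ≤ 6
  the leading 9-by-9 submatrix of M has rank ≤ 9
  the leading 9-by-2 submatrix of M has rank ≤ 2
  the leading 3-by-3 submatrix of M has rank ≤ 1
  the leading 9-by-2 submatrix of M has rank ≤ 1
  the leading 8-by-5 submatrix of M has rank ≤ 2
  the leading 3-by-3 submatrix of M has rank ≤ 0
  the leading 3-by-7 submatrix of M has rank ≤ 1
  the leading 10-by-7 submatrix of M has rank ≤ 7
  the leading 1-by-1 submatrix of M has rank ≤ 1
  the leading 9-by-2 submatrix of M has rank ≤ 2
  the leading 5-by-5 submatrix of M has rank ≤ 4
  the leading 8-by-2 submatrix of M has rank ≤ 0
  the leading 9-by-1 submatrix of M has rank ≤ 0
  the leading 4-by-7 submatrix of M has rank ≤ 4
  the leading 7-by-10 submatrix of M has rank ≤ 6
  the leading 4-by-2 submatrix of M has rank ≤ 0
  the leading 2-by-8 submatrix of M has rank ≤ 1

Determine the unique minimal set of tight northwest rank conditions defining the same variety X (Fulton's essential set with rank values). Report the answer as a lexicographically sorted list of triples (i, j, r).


Recovering R(i,j) via the rank-extension bound from the 19 conditions:

  row 1: 0  0  0  1  1  1  1  1  1  1  1
  row 2: 0  0  0  1  1  1  1  1  2  2  2
  row 3: 0  0  0  1  1  1  1  2  3  3  3
  row 4: 0  0  1  2  2  2  2  3  4  4  4
  row 5: 0  0  1  2  2  3  3  4  5  5  5
  row 6: 0  0  1  2  2  3  4  5  6  6  6
  row 7: 0  0  1  2  2  3  4  5  6  6  7
  row 8: 0  0  1  2  2  3  4  5  6  7  8
  row 9: 0  1  2  3  3  4  5  6  7  8  9
  row 10: 1  2  3  4  4  5  6  7  8  9  10
  row 11: 1  2  3  4  5  6  7  8  9  10  11

the unique w with this rank table is (4, 9, 8, 3, 6, 7, 11, 10, 2, 1, 5).

7 SE-corners of the 32-cell Rothe diagram give Ess(w):

[(2, 8, 1), (3, 3, 0), (3, 7, 1), (7, 10, 6), (8, 2, 0), (8, 5, 2), (9, 1, 0)]


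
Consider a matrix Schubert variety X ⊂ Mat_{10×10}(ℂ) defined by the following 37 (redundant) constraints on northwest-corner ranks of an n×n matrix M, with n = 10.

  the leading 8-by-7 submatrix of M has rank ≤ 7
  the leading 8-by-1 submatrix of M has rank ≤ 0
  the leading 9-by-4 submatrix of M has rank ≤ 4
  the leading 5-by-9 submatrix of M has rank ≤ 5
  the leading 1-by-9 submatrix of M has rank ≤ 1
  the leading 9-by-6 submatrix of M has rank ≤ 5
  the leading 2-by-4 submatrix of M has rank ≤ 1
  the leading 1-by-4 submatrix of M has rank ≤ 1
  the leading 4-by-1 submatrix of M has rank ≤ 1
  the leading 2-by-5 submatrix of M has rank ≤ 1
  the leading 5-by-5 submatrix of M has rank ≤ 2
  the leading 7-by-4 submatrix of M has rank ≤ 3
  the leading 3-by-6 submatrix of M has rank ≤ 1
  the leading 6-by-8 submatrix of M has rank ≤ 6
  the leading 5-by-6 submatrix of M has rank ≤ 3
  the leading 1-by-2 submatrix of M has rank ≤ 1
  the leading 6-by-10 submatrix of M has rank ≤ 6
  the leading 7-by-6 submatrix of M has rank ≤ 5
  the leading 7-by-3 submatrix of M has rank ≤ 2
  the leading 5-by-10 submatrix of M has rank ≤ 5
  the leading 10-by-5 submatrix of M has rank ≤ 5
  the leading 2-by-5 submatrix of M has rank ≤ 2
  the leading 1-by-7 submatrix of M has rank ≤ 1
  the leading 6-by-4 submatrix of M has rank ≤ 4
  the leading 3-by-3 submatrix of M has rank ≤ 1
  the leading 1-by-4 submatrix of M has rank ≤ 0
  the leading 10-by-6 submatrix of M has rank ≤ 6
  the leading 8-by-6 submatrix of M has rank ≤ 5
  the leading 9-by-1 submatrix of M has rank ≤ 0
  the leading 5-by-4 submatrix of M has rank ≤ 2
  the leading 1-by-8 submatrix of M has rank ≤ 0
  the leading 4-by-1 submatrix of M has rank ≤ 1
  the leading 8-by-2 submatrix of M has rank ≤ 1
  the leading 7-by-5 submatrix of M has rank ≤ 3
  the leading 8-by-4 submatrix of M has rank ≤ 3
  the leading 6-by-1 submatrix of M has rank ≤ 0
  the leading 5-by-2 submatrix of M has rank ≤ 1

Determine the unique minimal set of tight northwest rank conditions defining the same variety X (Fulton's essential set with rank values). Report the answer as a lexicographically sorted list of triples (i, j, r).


Rank table r_w(10×10) implied by the 37 constraints:

  i=1: 0  0  0  0  0  0  0  0  1  1
  i=2: 0  1  1  1  1  1  1  1  2  2
  i=3: 0  1  1  1  1  1  2  2  3  3
  i=4: 0  1  2  2  2  2  3  3  4  4
  i=5: 0  1  2  2  2  3  4  4  5  5
  i=6: 0  1  2  3  3  4  5  5  6  6
  i=7: 0  1  2  3  3  4  5  6  7  7
  i=8: 0  1  2  3  4  5  6  7  8  8
  i=9: 0  1  2  3  4  5  6  7  8  9
  i=10: 1  2  3  4  5  6  7  8  9  10

giving w = (9, 2, 7, 3, 6, 4, 8, 5, 10, 1) via Δ²R.

5 SE-corners of the 23-cell Rothe diagram give Ess(w):

[(1, 8, 0), (3, 6, 1), (5, 5, 2), (7, 5, 3), (9, 1, 0)]


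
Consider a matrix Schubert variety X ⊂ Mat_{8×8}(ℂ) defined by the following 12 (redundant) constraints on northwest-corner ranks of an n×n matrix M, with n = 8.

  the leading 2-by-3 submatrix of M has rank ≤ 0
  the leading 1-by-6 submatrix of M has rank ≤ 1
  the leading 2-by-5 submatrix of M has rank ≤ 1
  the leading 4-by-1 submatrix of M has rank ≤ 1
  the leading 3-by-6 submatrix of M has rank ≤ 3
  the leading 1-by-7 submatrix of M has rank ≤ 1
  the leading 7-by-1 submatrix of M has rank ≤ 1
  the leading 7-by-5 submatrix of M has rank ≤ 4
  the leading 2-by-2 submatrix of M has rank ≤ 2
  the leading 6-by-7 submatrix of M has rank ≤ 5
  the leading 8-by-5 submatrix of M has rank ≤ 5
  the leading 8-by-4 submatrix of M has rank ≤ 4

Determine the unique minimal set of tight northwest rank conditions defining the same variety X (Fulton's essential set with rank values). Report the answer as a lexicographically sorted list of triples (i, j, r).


Computing R[i][j] = min implied NW-rank bound (n=8, 12 conditions):

  0  0  0  1  1  1  1  1
  0  0  0  1  1  2  2  2
  1  1  1  2  2  3  3  3
  1  2  2  3  3  4  4  4
  1  2  3  4  4  5  5  5
  1  2  3  4  4  5  5  6
  1  2  3  4  4  5  6  7
  1  2  3  4  5  6  7  8

giving w = (4, 6, 1, 2, 3, 8, 7, 5) via Δ²R.

4 SE-corners of the 10-cell Rothe diagram give Ess(w):

[(2, 3, 0), (2, 5, 1), (6, 7, 5), (7, 5, 4)]


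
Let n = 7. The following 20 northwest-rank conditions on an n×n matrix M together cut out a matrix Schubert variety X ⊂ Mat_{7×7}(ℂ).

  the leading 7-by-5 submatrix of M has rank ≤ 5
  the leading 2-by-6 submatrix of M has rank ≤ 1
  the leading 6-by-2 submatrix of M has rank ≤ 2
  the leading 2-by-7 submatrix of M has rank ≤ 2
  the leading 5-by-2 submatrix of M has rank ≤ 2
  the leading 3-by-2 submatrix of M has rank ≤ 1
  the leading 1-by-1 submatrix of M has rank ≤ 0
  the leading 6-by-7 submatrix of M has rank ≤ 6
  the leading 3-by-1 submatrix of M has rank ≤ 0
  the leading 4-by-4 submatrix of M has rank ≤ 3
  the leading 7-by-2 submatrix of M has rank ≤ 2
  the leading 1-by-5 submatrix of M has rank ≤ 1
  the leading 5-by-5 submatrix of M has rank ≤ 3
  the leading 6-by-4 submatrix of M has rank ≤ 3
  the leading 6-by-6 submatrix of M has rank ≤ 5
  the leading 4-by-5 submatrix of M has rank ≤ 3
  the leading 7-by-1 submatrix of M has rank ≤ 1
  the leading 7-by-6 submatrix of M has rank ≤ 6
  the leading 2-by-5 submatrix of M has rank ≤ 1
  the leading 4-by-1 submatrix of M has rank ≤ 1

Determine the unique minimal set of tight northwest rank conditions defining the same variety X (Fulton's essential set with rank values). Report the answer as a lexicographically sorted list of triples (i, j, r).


Propagating the 20 rank bounds to every northwest block:

  R[1]: 0  1  1  1  1  1  1
  R[2]: 0  1  1  1  1  1  2
  R[3]: 0  1  2  2  2  2  3
  R[4]: 1  2  3  3  3  3  4
  R[5]: 1  2  3  3  3  4  5
  R[6]: 1  2  3  3  4  5  6
  R[7]: 1  2  3  4  5  6  7

reading off 1-entries of Δ²R: w = (2, 7, 3, 1, 6, 5, 4).

|D(w)|=10, |Ess(w)|=4:

[(2, 6, 1), (3, 1, 0), (5, 5, 3), (6, 4, 3)]


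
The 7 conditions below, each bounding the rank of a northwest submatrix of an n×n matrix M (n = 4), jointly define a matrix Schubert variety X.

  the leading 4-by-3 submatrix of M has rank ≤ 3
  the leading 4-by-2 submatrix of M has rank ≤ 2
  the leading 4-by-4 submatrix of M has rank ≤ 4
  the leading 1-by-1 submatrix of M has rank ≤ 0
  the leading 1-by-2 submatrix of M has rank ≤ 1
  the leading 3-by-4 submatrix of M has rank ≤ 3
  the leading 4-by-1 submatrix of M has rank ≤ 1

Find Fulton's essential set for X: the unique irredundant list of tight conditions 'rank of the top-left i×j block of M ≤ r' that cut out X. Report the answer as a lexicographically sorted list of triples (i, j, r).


Computing R[i][j] = min implied NW-rank bound (n=4, 7 conditions):

  0 | 1 | 1 | 1
  1 | 2 | 2 | 2
  1 | 2 | 3 | 3
  1 | 2 | 3 | 4

hence w(1..4) = (2, 1, 3, 4).

1 SE-corner of the 1-cell Rothe diagram gives Ess(w):

[(1, 1, 0)]
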